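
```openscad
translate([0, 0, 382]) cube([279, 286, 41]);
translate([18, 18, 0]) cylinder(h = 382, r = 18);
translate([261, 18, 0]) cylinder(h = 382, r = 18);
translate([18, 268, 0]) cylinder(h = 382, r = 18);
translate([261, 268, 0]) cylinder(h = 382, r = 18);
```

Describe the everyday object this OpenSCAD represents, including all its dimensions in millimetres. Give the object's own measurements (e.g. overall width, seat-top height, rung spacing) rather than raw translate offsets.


A four-legged stool. The seat is a 279×286×41 mm slab whose top surface is at z = 423 mm; four round legs, each 36 mm in diameter, run from the floor (z = 0) to the underside of the seat, each leg's axis is inset half a diameter from the nearest pair of seat edges (so the leg's bounding box is flush with the corner).


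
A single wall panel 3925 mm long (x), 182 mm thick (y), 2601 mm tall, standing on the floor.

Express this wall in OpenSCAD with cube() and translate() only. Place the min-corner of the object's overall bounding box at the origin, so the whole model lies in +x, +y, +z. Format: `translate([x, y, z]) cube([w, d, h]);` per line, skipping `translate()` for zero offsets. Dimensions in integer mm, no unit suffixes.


cube([3925, 182, 2601]);


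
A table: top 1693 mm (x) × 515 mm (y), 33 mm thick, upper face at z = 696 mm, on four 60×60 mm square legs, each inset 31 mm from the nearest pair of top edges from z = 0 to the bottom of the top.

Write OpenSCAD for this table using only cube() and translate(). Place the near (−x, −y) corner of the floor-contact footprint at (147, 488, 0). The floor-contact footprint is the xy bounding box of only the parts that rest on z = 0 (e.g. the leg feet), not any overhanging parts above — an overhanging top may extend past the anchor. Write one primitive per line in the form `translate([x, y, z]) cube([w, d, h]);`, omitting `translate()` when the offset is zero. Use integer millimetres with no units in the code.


// leg_h = 696 - 33 = 663
translate([116, 457, 663]) cube([1693, 515, 33]);
translate([147, 488, 0]) cube([60, 60, 663]);
translate([1718, 488, 0]) cube([60, 60, 663]);
translate([147, 881, 0]) cube([60, 60, 663]);
translate([1718, 881, 0]) cube([60, 60, 663]);


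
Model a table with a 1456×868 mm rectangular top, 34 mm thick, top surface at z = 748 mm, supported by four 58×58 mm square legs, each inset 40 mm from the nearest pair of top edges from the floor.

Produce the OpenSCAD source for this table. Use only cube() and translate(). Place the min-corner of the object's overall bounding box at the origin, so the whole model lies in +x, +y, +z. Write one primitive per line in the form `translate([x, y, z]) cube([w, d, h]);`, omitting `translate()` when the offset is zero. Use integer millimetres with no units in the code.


translate([0, 0, 714]) cube([1456, 868, 34]);
translate([40, 40, 0]) cube([58, 58, 714]);
translate([1358, 40, 0]) cube([58, 58, 714]);
translate([40, 770, 0]) cube([58, 58, 714]);
translate([1358, 770, 0]) cube([58, 58, 714]);


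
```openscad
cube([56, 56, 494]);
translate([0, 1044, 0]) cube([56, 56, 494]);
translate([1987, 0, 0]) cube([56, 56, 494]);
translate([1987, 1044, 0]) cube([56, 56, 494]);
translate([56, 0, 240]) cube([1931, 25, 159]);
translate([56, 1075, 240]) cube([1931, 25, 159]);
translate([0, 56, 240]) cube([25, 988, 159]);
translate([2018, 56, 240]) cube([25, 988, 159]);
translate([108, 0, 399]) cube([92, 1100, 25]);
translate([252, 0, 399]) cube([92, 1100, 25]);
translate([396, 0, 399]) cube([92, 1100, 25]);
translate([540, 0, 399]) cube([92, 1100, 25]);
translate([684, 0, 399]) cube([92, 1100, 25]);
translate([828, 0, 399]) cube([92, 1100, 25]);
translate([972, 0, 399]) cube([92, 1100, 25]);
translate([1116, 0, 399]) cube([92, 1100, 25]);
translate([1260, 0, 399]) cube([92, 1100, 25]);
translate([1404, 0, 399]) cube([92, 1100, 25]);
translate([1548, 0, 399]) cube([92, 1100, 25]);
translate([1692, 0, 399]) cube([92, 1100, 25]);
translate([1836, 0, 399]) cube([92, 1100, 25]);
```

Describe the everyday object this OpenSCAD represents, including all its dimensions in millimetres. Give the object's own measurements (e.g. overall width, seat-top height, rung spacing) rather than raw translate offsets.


A bed frame 2043 mm long (x) by 1100 mm wide (y). Four 56×56 mm corner posts, 494 mm tall, at the corners of the footprint. Four rails of 25 mm thickness and 159 mm height run between adjacent posts with their undersides at z = 240 mm, their outer faces flush with the outside of the frame (the two x-running rails run between the posts' inner faces; the two y-running rails run between the posts' inner faces). 13 slats, each 92 mm wide (x) and 25 mm thick, lie across the top of the two x-running rails, running the full 1100 mm width of the frame in y; along x they sit between the end posts with a 52 mm gap after the −x posts and between neighbouring slats, leaving 59 mm before the +x posts.


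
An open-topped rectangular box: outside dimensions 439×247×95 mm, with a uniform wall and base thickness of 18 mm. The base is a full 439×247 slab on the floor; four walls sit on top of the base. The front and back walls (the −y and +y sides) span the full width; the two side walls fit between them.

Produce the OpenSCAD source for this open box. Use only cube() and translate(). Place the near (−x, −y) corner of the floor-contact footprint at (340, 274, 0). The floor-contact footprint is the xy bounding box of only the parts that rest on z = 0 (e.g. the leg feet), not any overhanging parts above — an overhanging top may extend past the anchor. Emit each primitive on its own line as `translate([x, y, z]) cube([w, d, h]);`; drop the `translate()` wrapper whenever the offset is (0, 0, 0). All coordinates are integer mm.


translate([340, 274, 0]) cube([439, 247, 18]);
translate([340, 274, 18]) cube([439, 18, 77]);
translate([340, 503, 18]) cube([439, 18, 77]);
translate([340, 292, 18]) cube([18, 211, 77]);
translate([761, 292, 18]) cube([18, 211, 77]);


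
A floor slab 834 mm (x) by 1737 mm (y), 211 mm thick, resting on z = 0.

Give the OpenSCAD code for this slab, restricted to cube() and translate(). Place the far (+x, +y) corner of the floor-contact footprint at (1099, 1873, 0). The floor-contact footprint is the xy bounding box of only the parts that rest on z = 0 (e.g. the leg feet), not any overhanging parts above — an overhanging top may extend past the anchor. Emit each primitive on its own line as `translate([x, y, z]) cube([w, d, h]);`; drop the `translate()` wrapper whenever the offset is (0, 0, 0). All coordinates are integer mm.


translate([265, 136, 0]) cube([834, 1737, 211]);


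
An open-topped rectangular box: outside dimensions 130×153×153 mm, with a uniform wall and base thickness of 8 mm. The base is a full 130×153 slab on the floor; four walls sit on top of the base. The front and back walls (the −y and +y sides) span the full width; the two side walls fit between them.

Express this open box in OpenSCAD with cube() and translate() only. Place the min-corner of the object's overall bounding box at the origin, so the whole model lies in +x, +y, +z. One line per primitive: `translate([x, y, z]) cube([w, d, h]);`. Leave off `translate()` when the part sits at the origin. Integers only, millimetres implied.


cube([130, 153, 8]);
translate([0, 0, 8]) cube([130, 8, 145]);
translate([0, 145, 8]) cube([130, 8, 145]);
translate([0, 8, 8]) cube([8, 137, 145]);
translate([122, 8, 8]) cube([8, 137, 145]);


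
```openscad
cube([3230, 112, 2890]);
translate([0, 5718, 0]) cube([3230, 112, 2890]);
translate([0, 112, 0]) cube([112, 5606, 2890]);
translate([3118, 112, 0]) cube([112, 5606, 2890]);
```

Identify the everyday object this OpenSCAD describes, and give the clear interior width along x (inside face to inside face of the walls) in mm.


A house (or room) frame. The interior width is 3006 mm.

Four 2890 mm walls enclosing a rectangle with no floor or roof — a room or house frame. Outside width is 3230 mm and wall thickness is 112 mm, so the interior width is 3230 − 2 × 112 = 3006 mm.


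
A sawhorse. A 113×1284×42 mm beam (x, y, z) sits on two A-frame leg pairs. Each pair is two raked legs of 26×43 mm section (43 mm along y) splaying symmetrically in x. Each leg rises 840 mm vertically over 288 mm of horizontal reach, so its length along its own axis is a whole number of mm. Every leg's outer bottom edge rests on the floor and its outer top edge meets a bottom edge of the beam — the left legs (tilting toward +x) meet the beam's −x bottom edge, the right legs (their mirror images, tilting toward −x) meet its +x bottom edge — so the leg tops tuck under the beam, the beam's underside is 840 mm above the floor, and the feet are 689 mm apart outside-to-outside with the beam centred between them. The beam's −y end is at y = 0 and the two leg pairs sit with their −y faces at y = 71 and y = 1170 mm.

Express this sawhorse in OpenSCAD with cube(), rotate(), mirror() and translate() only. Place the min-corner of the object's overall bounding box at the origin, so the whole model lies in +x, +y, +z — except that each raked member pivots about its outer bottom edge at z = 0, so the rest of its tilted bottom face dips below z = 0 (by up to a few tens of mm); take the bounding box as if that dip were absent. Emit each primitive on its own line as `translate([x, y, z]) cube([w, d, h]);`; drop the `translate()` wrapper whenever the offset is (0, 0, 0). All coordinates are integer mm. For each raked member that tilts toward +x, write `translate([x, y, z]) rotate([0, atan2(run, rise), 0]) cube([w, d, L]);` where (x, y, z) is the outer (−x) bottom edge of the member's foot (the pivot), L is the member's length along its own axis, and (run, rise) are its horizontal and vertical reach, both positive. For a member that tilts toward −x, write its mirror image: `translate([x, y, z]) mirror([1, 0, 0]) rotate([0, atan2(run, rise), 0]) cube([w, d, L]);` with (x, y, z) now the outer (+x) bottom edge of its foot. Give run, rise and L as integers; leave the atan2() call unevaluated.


translate([288, 0, 840]) cube([113, 1284, 42]);
translate([0, 71, 0]) rotate([0, atan2(288, 840), 0]) cube([26, 43, 888]);
translate([689, 71, 0]) mirror([1, 0, 0]) rotate([0, atan2(288, 840), 0]) cube([26, 43, 888]);
translate([0, 1170, 0]) rotate([0, atan2(288, 840), 0]) cube([26, 43, 888]);
translate([689, 1170, 0]) mirror([1, 0, 0]) rotate([0, atan2(288, 840), 0]) cube([26, 43, 888]);


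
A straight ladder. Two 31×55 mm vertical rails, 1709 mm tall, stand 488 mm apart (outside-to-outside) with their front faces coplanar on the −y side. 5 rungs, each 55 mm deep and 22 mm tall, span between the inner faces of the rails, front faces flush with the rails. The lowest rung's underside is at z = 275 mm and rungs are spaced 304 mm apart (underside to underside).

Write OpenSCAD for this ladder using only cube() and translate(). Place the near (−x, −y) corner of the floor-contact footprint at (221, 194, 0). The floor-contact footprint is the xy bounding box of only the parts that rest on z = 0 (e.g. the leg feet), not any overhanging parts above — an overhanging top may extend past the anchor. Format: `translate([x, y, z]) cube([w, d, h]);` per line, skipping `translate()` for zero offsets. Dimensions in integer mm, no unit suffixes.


// rung span = 488 - 2*31 = 426
// rung[k] z = 275 + k*304
translate([221, 194, 0]) cube([31, 55, 1709]);
translate([678, 194, 0]) cube([31, 55, 1709]);
translate([252, 194, 275]) cube([426, 55, 22]);
translate([252, 194, 579]) cube([426, 55, 22]);
translate([252, 194, 883]) cube([426, 55, 22]);
translate([252, 194, 1187]) cube([426, 55, 22]);
translate([252, 194, 1491]) cube([426, 55, 22]);


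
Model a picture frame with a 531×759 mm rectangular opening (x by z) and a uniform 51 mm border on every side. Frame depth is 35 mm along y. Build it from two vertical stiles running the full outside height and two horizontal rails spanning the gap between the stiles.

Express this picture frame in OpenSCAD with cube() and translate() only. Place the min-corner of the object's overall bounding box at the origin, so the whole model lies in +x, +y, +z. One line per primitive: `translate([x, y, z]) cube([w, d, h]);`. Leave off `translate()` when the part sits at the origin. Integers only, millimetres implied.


cube([51, 35, 861]);
translate([582, 0, 0]) cube([51, 35, 861]);
translate([51, 0, 0]) cube([531, 35, 51]);
translate([51, 0, 810]) cube([531, 35, 51]);


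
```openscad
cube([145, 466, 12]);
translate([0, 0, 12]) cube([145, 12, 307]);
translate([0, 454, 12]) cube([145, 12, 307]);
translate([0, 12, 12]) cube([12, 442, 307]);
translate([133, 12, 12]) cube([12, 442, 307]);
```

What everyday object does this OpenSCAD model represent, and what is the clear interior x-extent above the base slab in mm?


An open box. The internal width is 121 mm.

A 145×466 base slab with four walls standing on it — an open box. The base is 145 mm wide and the walls are 12 mm thick, so the internal width is 145 − 2 × 12 = 121 mm.


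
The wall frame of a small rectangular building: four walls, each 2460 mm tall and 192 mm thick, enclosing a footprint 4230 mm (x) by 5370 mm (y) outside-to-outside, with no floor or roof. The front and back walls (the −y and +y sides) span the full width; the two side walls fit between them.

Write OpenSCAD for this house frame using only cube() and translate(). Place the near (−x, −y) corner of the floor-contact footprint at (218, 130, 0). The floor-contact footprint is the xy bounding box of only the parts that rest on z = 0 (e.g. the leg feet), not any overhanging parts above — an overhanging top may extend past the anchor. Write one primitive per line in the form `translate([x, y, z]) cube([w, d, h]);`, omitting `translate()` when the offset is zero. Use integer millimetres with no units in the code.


translate([218, 130, 0]) cube([4230, 192, 2460]);
translate([218, 5308, 0]) cube([4230, 192, 2460]);
translate([218, 322, 0]) cube([192, 4986, 2460]);
translate([4256, 322, 0]) cube([192, 4986, 2460]);


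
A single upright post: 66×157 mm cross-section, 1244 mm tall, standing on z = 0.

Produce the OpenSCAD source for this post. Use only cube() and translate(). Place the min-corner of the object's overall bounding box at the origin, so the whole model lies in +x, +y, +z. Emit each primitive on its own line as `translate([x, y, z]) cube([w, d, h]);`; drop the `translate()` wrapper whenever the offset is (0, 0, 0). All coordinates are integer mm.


cube([66, 157, 1244]);


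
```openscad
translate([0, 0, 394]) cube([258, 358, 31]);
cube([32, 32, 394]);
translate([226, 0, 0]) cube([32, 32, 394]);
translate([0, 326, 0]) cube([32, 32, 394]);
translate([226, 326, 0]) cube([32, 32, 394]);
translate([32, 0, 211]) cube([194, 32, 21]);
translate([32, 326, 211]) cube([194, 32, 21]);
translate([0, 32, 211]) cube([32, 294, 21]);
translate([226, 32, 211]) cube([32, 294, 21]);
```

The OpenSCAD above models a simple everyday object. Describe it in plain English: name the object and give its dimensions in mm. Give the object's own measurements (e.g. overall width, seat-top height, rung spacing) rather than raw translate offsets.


A simple wooden stool: a rectangular seat 258 mm (x) by 358 mm (y), 31 mm thick, top face at z = 425 mm, on four square legs, each 32×32 mm in cross-section. The legs rest on z = 0, each flush with a corner of the seat. Four stretchers, 32 mm wide and 21 mm tall, connect adjacent legs with their undersides at z = 211 mm, each running between the inner faces of the legs it joins and aligned with the legs' outer faces on the other axis.


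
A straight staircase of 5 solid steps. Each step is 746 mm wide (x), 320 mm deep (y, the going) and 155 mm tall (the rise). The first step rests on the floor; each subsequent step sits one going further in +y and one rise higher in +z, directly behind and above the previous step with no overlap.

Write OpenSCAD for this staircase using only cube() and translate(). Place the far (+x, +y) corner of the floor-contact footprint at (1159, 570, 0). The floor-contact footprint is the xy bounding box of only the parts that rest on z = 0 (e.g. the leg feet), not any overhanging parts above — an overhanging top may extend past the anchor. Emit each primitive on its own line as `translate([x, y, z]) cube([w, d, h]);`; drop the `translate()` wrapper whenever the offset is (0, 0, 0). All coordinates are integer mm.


translate([413, 250, 0]) cube([746, 320, 155]);
translate([413, 570, 155]) cube([746, 320, 155]);
translate([413, 890, 310]) cube([746, 320, 155]);
translate([413, 1210, 465]) cube([746, 320, 155]);
translate([413, 1530, 620]) cube([746, 320, 155]);


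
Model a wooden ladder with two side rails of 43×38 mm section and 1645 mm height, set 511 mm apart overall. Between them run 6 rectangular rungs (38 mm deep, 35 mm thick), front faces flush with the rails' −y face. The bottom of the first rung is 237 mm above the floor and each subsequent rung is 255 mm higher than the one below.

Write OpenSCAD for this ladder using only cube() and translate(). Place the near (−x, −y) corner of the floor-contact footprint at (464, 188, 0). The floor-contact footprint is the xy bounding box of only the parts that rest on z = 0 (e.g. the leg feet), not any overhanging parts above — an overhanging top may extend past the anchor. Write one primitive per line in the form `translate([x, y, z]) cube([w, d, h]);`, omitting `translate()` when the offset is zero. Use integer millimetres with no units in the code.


translate([464, 188, 0]) cube([43, 38, 1645]);
translate([932, 188, 0]) cube([43, 38, 1645]);
translate([507, 188, 237]) cube([425, 38, 35]);
translate([507, 188, 492]) cube([425, 38, 35]);
translate([507, 188, 747]) cube([425, 38, 35]);
translate([507, 188, 1002]) cube([425, 38, 35]);
translate([507, 188, 1257]) cube([425, 38, 35]);
translate([507, 188, 1512]) cube([425, 38, 35]);


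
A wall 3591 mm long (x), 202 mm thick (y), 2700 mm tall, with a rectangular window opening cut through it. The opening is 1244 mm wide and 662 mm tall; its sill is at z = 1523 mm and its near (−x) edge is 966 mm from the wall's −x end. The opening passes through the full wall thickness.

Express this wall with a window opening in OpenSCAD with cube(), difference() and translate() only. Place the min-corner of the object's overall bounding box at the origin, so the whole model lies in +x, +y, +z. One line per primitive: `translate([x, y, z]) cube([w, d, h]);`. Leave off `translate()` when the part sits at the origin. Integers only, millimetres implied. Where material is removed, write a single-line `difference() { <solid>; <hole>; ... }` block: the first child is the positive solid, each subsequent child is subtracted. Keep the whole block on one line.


difference() { cube([3591, 202, 2700]); translate([966, 0, 1523]) cube([1244, 202, 662]); }


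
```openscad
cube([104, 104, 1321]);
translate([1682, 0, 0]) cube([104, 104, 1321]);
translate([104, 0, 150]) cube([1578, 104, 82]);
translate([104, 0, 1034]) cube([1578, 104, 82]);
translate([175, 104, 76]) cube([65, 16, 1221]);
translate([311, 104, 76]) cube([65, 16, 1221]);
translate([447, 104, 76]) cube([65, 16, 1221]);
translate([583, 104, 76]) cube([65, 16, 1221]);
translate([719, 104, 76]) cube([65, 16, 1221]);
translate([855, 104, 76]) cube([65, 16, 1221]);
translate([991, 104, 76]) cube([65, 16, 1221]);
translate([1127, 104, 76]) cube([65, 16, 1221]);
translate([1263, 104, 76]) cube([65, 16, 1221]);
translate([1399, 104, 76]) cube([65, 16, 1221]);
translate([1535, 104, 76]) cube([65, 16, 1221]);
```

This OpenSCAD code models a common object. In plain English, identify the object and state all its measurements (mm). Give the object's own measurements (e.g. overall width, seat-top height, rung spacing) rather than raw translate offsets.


A fence section. Two 104×104 mm posts, 1321 mm tall, stand on the floor with a clear span of 1578 mm between their inner faces. Two horizontal rails of 104×82 mm section span the gap between the posts with their undersides at z = 150 mm and z = 1034 mm, flush with the posts' −y face. 11 pickets, each 65 mm wide, 16 mm thick and 1221 mm tall, are fixed to the +y face of the rails with their bottoms at z = 76 mm, spaced across the span with a 71 mm gap after the −x post and between neighbouring pickets, with 82 mm left before the +x post.


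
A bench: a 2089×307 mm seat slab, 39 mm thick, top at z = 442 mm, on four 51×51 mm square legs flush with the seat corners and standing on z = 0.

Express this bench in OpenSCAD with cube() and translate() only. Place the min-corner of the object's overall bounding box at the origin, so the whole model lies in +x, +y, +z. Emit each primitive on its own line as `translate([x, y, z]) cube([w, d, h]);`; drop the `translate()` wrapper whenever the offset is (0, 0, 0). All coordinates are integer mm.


// leg_h = 442 − 39 = 403
translate([0, 0, 403]) cube([2089, 307, 39]);
cube([51, 51, 403]);
translate([0, 256, 0]) cube([51, 51, 403]);
translate([2038, 0, 0]) cube([51, 51, 403]);
translate([2038, 256, 0]) cube([51, 51, 403]);


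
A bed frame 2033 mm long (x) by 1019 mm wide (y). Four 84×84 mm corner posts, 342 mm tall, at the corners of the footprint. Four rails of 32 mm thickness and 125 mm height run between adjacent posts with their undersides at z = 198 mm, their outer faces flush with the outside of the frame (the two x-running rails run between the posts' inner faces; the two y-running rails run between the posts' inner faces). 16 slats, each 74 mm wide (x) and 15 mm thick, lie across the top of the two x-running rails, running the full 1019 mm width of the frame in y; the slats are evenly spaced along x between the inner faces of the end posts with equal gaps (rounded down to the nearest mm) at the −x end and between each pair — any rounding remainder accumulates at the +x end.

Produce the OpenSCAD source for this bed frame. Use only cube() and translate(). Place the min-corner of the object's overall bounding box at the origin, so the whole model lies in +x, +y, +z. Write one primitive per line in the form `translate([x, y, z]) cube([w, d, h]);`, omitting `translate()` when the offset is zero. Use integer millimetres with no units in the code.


// slat z = rail_z + rail_h = 198 + 125 = 323
// slat gap = ⌊(1865 − 16·74) / 17⌋ = 40
cube([84, 84, 342]);
translate([0, 935, 0]) cube([84, 84, 342]);
translate([1949, 0, 0]) cube([84, 84, 342]);
translate([1949, 935, 0]) cube([84, 84, 342]);
translate([84, 0, 198]) cube([1865, 32, 125]);
translate([84, 987, 198]) cube([1865, 32, 125]);
translate([0, 84, 198]) cube([32, 851, 125]);
translate([2001, 84, 198]) cube([32, 851, 125]);
translate([124, 0, 323]) cube([74, 1019, 15]);
translate([238, 0, 323]) cube([74, 1019, 15]);
translate([352, 0, 323]) cube([74, 1019, 15]);
translate([466, 0, 323]) cube([74, 1019, 15]);
translate([580, 0, 323]) cube([74, 1019, 15]);
translate([694, 0, 323]) cube([74, 1019, 15]);
translate([808, 0, 323]) cube([74, 1019, 15]);
translate([922, 0, 323]) cube([74, 1019, 15]);
translate([1036, 0, 323]) cube([74, 1019, 15]);
translate([1150, 0, 323]) cube([74, 1019, 15]);
translate([1264, 0, 323]) cube([74, 1019, 15]);
translate([1378, 0, 323]) cube([74, 1019, 15]);
translate([1492, 0, 323]) cube([74, 1019, 15]);
translate([1606, 0, 323]) cube([74, 1019, 15]);
translate([1720, 0, 323]) cube([74, 1019, 15]);
translate([1834, 0, 323]) cube([74, 1019, 15]);


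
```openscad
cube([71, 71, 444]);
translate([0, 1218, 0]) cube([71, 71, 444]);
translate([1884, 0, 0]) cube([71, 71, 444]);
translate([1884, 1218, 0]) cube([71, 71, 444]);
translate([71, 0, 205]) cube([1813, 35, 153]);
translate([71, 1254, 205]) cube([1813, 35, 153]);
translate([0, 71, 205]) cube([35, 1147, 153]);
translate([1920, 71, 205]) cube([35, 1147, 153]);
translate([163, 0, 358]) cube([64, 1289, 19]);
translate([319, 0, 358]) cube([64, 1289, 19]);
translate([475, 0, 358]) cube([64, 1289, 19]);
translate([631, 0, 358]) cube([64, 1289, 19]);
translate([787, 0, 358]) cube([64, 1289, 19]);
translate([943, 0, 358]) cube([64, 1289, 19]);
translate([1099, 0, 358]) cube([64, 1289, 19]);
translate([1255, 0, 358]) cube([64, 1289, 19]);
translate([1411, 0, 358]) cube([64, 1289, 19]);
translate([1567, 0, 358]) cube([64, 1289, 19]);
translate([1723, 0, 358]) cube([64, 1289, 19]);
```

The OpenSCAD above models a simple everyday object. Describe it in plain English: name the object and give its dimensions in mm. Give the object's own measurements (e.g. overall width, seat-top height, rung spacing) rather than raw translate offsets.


A bed frame 1955 mm long (x) by 1289 mm wide (y). Four 71×71 mm corner posts, 444 mm tall, at the corners of the footprint. Four rails of 35 mm thickness and 153 mm height run between adjacent posts with their undersides at z = 205 mm, their outer faces flush with the outside of the frame (the two x-running rails run between the posts' inner faces; the two y-running rails run between the posts' inner faces). 11 slats, each 64 mm wide (x) and 19 mm thick, lie across the top of the two x-running rails, running the full 1289 mm width of the frame in y; along x they sit between the end posts with a 92 mm gap after the −x posts and between neighbouring slats, leaving 97 mm before the +x posts.


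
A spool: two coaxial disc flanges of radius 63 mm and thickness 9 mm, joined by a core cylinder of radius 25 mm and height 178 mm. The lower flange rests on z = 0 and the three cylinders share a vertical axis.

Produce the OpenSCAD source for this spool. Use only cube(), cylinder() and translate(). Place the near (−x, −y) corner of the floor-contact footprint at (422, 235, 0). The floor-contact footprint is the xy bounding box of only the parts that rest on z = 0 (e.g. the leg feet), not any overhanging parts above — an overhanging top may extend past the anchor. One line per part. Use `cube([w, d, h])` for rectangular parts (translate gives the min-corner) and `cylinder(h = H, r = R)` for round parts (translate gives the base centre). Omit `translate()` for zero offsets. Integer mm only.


translate([485, 298, 0]) cylinder(h = 9, r = 63);
translate([485, 298, 9]) cylinder(h = 178, r = 25);
translate([485, 298, 187]) cylinder(h = 9, r = 63);


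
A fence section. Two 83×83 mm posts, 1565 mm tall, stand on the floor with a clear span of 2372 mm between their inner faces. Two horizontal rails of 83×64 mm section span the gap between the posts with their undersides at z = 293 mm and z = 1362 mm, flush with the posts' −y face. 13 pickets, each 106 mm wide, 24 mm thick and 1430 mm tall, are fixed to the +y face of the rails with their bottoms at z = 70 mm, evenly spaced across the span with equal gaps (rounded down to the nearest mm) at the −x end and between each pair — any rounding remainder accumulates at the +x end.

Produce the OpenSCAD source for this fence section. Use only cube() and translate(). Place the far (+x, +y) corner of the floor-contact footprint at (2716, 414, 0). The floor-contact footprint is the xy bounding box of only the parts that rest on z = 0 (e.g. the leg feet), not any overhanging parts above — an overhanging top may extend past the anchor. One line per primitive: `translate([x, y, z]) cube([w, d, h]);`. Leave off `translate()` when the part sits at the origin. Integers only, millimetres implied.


translate([178, 331, 0]) cube([83, 83, 1565]);
translate([2633, 331, 0]) cube([83, 83, 1565]);
translate([261, 331, 293]) cube([2372, 83, 64]);
translate([261, 331, 1362]) cube([2372, 83, 64]);
translate([332, 414, 70]) cube([106, 24, 1430]);
translate([509, 414, 70]) cube([106, 24, 1430]);
translate([686, 414, 70]) cube([106, 24, 1430]);
translate([863, 414, 70]) cube([106, 24, 1430]);
translate([1040, 414, 70]) cube([106, 24, 1430]);
translate([1217, 414, 70]) cube([106, 24, 1430]);
translate([1394, 414, 70]) cube([106, 24, 1430]);
translate([1571, 414, 70]) cube([106, 24, 1430]);
translate([1748, 414, 70]) cube([106, 24, 1430]);
translate([1925, 414, 70]) cube([106, 24, 1430]);
translate([2102, 414, 70]) cube([106, 24, 1430]);
translate([2279, 414, 70]) cube([106, 24, 1430]);
translate([2456, 414, 70]) cube([106, 24, 1430]);


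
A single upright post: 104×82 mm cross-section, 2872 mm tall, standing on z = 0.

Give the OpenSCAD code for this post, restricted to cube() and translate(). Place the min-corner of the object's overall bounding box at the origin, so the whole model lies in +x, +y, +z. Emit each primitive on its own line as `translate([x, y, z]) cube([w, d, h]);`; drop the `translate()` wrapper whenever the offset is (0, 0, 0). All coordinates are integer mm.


cube([104, 82, 2872]);


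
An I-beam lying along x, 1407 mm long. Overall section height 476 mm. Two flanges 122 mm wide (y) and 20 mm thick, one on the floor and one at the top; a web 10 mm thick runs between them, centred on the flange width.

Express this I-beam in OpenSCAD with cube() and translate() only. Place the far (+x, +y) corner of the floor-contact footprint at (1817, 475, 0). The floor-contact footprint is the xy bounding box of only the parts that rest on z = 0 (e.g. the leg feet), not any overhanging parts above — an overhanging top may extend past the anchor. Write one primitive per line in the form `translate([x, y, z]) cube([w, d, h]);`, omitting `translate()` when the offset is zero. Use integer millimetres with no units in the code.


translate([410, 353, 0]) cube([1407, 122, 20]);
translate([410, 409, 20]) cube([1407, 10, 436]);
translate([410, 353, 456]) cube([1407, 122, 20]);


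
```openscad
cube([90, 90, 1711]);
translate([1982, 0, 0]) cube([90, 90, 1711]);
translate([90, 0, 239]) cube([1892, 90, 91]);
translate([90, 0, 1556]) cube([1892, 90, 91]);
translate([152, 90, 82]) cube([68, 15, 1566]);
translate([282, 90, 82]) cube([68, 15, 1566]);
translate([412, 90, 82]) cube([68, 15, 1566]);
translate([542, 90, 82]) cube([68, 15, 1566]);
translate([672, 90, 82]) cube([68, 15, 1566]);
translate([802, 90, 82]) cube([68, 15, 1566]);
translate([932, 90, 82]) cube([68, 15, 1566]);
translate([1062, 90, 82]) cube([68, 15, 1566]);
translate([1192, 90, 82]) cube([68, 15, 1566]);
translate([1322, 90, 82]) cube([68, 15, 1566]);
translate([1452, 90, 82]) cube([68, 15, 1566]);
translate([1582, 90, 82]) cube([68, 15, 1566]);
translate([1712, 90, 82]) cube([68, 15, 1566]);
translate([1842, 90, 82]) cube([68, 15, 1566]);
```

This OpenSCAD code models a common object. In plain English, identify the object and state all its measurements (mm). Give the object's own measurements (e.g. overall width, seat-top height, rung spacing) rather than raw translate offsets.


A fence section. Two 90×90 mm posts, 1711 mm tall, stand on the floor with a clear span of 1892 mm between their inner faces. Two horizontal rails of 90×91 mm section span the gap between the posts with their undersides at z = 239 mm and z = 1556 mm, flush with the posts' −y face. 14 pickets, each 68 mm wide, 15 mm thick and 1566 mm tall, are fixed to the +y face of the rails with their bottoms at z = 82 mm, spaced across the span with a 62 mm gap after the −x post and between neighbouring pickets, with 72 mm left before the +x post.


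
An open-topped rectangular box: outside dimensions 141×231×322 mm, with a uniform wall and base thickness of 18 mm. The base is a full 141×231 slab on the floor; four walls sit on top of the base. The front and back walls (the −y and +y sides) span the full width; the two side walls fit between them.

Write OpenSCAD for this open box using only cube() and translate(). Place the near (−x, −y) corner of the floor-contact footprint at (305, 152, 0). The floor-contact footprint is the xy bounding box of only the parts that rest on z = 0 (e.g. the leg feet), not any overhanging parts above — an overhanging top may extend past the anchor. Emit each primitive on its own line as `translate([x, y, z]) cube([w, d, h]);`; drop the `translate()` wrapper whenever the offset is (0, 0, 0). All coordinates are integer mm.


translate([305, 152, 0]) cube([141, 231, 18]);
translate([305, 152, 18]) cube([141, 18, 304]);
translate([305, 365, 18]) cube([141, 18, 304]);
translate([305, 170, 18]) cube([18, 195, 304]);
translate([428, 170, 18]) cube([18, 195, 304]);


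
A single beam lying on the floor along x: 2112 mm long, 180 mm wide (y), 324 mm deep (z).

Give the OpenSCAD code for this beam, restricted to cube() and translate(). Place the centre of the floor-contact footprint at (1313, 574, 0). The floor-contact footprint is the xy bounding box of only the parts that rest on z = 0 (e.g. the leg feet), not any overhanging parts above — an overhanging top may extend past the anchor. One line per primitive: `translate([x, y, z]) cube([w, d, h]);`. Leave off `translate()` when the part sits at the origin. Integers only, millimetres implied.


translate([257, 484, 0]) cube([2112, 180, 324]);


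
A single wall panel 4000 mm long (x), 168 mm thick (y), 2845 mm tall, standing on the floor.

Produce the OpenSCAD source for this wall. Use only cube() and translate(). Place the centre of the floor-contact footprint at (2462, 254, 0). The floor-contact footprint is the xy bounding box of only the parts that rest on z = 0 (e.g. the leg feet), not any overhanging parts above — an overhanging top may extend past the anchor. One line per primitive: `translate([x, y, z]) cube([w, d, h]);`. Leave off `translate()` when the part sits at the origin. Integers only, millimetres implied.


translate([462, 170, 0]) cube([4000, 168, 2845]);


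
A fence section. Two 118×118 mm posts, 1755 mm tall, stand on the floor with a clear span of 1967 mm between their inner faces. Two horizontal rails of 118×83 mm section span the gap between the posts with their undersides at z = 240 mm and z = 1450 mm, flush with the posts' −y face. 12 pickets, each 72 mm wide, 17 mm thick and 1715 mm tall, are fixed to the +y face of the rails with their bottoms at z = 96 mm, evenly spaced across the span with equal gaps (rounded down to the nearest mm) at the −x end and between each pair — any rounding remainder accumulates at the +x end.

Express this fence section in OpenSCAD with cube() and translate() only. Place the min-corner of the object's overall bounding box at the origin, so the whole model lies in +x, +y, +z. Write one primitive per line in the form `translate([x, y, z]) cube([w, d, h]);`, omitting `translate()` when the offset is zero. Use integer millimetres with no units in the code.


cube([118, 118, 1755]);
translate([2085, 0, 0]) cube([118, 118, 1755]);
translate([118, 0, 240]) cube([1967, 118, 83]);
translate([118, 0, 1450]) cube([1967, 118, 83]);
translate([202, 118, 96]) cube([72, 17, 1715]);
translate([358, 118, 96]) cube([72, 17, 1715]);
translate([514, 118, 96]) cube([72, 17, 1715]);
translate([670, 118, 96]) cube([72, 17, 1715]);
translate([826, 118, 96]) cube([72, 17, 1715]);
translate([982, 118, 96]) cube([72, 17, 1715]);
translate([1138, 118, 96]) cube([72, 17, 1715]);
translate([1294, 118, 96]) cube([72, 17, 1715]);
translate([1450, 118, 96]) cube([72, 17, 1715]);
translate([1606, 118, 96]) cube([72, 17, 1715]);
translate([1762, 118, 96]) cube([72, 17, 1715]);
translate([1918, 118, 96]) cube([72, 17, 1715]);


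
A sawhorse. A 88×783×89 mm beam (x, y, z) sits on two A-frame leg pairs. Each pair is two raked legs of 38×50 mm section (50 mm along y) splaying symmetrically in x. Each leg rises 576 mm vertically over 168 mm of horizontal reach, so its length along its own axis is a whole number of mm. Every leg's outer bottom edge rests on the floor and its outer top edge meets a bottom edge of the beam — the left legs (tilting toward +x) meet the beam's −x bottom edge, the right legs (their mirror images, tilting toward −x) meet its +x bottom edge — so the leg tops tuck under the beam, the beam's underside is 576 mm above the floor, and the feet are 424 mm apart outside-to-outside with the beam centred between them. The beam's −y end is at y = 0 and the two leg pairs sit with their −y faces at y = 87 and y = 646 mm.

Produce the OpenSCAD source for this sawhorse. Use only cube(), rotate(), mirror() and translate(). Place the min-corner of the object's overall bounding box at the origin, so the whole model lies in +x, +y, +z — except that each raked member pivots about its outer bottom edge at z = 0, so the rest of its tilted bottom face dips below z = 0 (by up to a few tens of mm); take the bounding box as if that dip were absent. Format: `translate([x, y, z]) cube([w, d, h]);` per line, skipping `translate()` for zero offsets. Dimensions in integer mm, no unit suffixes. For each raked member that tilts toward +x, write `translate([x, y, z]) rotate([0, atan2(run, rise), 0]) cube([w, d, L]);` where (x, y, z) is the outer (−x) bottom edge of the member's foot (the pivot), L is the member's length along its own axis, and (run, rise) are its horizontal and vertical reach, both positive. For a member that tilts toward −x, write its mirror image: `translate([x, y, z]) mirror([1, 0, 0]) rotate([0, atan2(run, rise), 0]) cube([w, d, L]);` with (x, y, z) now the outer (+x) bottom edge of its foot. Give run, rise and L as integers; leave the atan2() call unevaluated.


// leg length = √(168² + 576²) = 600
// right-leg outer foot x = 2·168 + 88 = 424
// beam min-corner = (168, 0, 576)
translate([168, 0, 576]) cube([88, 783, 89]);
translate([0, 87, 0]) rotate([0, atan2(168, 576), 0]) cube([38, 50, 600]);
translate([424, 87, 0]) mirror([1, 0, 0]) rotate([0, atan2(168, 576), 0]) cube([38, 50, 600]);
translate([0, 646, 0]) rotate([0, atan2(168, 576), 0]) cube([38, 50, 600]);
translate([424, 646, 0]) mirror([1, 0, 0]) rotate([0, atan2(168, 576), 0]) cube([38, 50, 600]);


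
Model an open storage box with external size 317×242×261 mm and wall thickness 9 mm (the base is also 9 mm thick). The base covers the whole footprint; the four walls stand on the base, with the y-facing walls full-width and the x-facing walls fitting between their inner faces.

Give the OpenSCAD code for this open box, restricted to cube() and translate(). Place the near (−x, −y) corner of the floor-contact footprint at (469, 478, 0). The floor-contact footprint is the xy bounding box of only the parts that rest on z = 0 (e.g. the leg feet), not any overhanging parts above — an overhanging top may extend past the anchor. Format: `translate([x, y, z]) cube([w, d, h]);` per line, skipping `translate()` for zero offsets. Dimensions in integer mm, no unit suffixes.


translate([469, 478, 0]) cube([317, 242, 9]);
translate([469, 478, 9]) cube([317, 9, 252]);
translate([469, 711, 9]) cube([317, 9, 252]);
translate([469, 487, 9]) cube([9, 224, 252]);
translate([777, 487, 9]) cube([9, 224, 252]);


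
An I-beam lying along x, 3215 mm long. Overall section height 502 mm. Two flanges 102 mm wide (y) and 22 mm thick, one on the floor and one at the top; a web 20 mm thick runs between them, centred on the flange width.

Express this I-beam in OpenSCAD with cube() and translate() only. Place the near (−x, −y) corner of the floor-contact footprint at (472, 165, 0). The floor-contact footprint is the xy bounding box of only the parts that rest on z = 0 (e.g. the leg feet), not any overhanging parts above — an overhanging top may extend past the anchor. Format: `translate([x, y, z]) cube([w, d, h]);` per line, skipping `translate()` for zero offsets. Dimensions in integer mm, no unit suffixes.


translate([472, 165, 0]) cube([3215, 102, 22]);
translate([472, 206, 22]) cube([3215, 20, 458]);
translate([472, 165, 480]) cube([3215, 102, 22]);


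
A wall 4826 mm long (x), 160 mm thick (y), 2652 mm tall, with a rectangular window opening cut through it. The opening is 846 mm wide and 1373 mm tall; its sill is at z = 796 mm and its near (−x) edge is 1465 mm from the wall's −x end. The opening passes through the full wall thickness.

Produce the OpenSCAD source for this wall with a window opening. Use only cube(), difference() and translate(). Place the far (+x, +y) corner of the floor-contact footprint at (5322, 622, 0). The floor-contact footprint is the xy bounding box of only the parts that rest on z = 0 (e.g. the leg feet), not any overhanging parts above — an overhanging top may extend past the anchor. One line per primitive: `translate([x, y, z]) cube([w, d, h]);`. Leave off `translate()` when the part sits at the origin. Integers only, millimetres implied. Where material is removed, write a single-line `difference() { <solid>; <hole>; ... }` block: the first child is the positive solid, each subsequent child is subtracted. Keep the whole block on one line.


difference() { translate([496, 462, 0]) cube([4826, 160, 2652]); translate([1961, 462, 796]) cube([846, 160, 1373]); }
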